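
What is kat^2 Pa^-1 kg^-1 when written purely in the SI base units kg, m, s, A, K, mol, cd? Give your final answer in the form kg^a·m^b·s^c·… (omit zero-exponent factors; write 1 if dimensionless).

kg⁻²·m·mol²

kat = s⁻¹·mol.
So kat² = s⁻²·mol².
Pa = kg·m⁻¹·s⁻².
So Pa⁻¹ = kg⁻¹·m·s².
Combining: kat²·Pa⁻¹·kg⁻¹ = (s⁻²·mol²) · (kg⁻¹·m·s²) · kg⁻¹ = kg⁻²·m·mol².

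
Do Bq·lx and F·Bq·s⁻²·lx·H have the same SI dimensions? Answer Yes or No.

Left side:
  Bq = 1/s = s⁻¹ (activity is decays per second).
  lx = lm/m² (illuminance = luminous flux per area),
      = m⁻²·cd.
  Combining: Bq·lx = s⁻¹ · (m⁻²·cd) = m⁻²·s⁻¹·cd.
Right side:
  F = C/V (capacitance = charge per voltage),
      = A·s/(kg·m²·s⁻³·A⁻¹) (substituting C and V),
      = kg⁻¹·m⁻²·s⁴·A².
  Bq = 1/s = s⁻¹ (activity is decays per second).
  lx = lm/m² (illuminance = luminous flux per area),
      = m⁻²·cd.
  H = Wb/A (inductance = flux per current),
      = kg·m²·s⁻²·A⁻².
  Combining: F·Bq·s⁻²·lx·H = (kg⁻¹·m⁻²·s⁴·A²) · s⁻¹ · s⁻² · (m⁻²·cd) · (kg·m²·s⁻²·A⁻²) = m⁻²·s⁻¹·cd.
Both reduce to m⁻²·s⁻¹·cd.

Yes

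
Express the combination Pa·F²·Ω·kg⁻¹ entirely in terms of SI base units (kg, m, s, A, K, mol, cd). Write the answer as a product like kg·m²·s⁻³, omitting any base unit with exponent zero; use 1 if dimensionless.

kg⁻¹·m⁻³·s³·A²

Pa = N/m² (pressure = force per area),
    = kg·m⁻¹·s⁻².
F = C/V (capacitance = charge per voltage),
    = A·s/(kg·m²·s⁻³·A⁻¹) (substituting C and V),
    = kg⁻¹·m⁻²·s⁴·A².
So F² = kg⁻²·m⁻⁴·s⁸·A⁴.
Ω = V/A (resistance = voltage per current),
    = kg·m²·s⁻³·A⁻².
Combining: Pa·F²·Ω·kg⁻¹ = (kg·m⁻¹·s⁻²) · (kg⁻²·m⁻⁴·s⁸·A⁴) · (kg·m²·s⁻³·A⁻²) · kg⁻¹ = kg⁻¹·m⁻³·s³·A².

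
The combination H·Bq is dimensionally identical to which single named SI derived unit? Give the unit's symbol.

Ω

H = kg·m²·s⁻²·A⁻².
Bq = s⁻¹.
Combining: H·Bq = (kg·m²·s⁻²·A⁻²) · s⁻¹ = kg·m²·s⁻³·A⁻².
kg·m²·s⁻³·A⁻² is the base-SI form of the ohm.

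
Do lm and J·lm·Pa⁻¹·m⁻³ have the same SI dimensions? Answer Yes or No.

Yes

Left side:
  lm = cd.
Right side:
  J = kg·m²·s⁻².
  lm = cd.
  Pa = kg·m⁻¹·s⁻².
  So Pa⁻¹ = kg⁻¹·m·s².
  Combining: J·lm·Pa⁻¹·m⁻³ = (kg·m²·s⁻²) · cd · (kg⁻¹·m·s²) · m⁻³ = cd.
Both reduce to cd.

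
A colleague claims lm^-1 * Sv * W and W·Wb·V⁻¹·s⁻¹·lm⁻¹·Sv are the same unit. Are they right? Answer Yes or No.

Left side:
  lm = cd·sr = cd (luminous flux; sr is dimensionless).
  So lm⁻¹ = cd⁻¹.
  Sv = J/kg (equivalent dose = energy per mass),
      = m²·s⁻².
  W = J/s (power = energy per time),
      = kg·m²·s⁻³.
  Combining: lm⁻¹·Sv·W = cd⁻¹ · (m²·s⁻²) · (kg·m²·s⁻³) = kg·m⁴·s⁻⁵·cd⁻¹.
Right side:
  W = J/s (power = energy per time),
      = kg·m²·s⁻³.
  Wb = V·s (flux: a volt is a weber per second),
      = kg·m²·s⁻²·A⁻¹.
  V = W/A (potential = power per current),
      = kg·m²·s⁻³·A⁻¹.
  So V⁻¹ = kg⁻¹·m⁻²·s³·A.
  lm = cd·sr = cd (luminous flux; sr is dimensionless).
  So lm⁻¹ = cd⁻¹.
  Sv = J/kg (equivalent dose = energy per mass),
      = m²·s⁻².
  Combining: W·Wb·V⁻¹·s⁻¹·lm⁻¹·Sv = (kg·m²·s⁻³) · (kg·m²·s⁻²·A⁻¹) · (kg⁻¹·m⁻²·s³·A) · s⁻¹ · cd⁻¹ · (m²·s⁻²) = kg·m⁴·s⁻⁵·cd⁻¹.
Both reduce to kg·m⁴·s⁻⁵·cd⁻¹.

Yes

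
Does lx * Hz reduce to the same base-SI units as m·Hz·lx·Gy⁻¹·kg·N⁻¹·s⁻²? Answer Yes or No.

No

Left side:
  lx = lm/m² (illuminance = luminous flux per area),
      = m⁻²·cd.
  Hz = 1/s = s⁻¹ (frequency is cycles per second).
  Combining: lx·Hz = (m⁻²·cd) · s⁻¹ = m⁻²·s⁻¹·cd.
Right side:
  Hz = s⁻¹.
  lx = m⁻²·cd.
  Gy = m²·s⁻².
  So Gy⁻¹ = m⁻²·s².
  N = kg·m·s⁻².
  So N⁻¹ = kg⁻¹·m⁻¹·s².
  Combining: m·Hz·lx·Gy⁻¹·kg·N⁻¹·s⁻² = m · s⁻¹ · (m⁻²·cd) · (m⁻²·s²) · kg · (kg⁻¹·m⁻¹·s²) · s⁻² = m⁻⁴·s·cd.
Left is m⁻²·s⁻¹·cd; right is m⁻⁴·s·cd — different.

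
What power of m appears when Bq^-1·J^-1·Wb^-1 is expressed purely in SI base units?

Bq = s⁻¹.
So Bq⁻¹ = s.
J = kg·m²·s⁻².
So J⁻¹ = kg⁻¹·m⁻²·s².
Wb = kg·m²·s⁻²·A⁻¹.
So Wb⁻¹ = kg⁻¹·m⁻²·s²·A.
Combining: Bq⁻¹·J⁻¹·Wb⁻¹ = s · (kg⁻¹·m⁻²·s²) · (kg⁻¹·m⁻²·s²·A) = kg⁻²·m⁻⁴·s⁵·A.
The exponent of m is -4.

-4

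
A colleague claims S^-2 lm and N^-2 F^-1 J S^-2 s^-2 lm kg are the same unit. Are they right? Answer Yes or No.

Left side:
  S = kg⁻¹·m⁻²·s³·A².
  So S⁻² = kg²·m⁴·s⁻⁶·A⁻⁴.
  lm = cd.
  Combining: S⁻²·lm = (kg²·m⁴·s⁻⁶·A⁻⁴) · cd = kg²·m⁴·s⁻⁶·A⁻⁴·cd.
Right side:
  N = kg·m/s² = kg·m·s⁻² (force = mass × acceleration).
  So N⁻² = kg⁻²·m⁻²·s⁴.
  F = C/V (capacitance = charge per voltage),
      = A·s/(kg·m²·s⁻³·A⁻¹) (substituting C and V),
      = kg⁻¹·m⁻²·s⁴·A².
  So F⁻¹ = kg·m²·s⁻⁴·A⁻².
  J = N·m (work = force × distance),
      = kg·m²·s⁻².
  S = 1/Ω (conductance is reciprocal resistance),
      = kg⁻¹·m⁻²·s³·A².
  So S⁻² = kg²·m⁴·s⁻⁶·A⁻⁴.
  lm = cd·sr = cd (luminous flux; sr is dimensionless).
  Combining: N⁻²·F⁻¹·J·S⁻²·s⁻²·lm·kg = (kg⁻²·m⁻²·s⁴) · (kg·m²·s⁻⁴·A⁻²) · (kg·m²·s⁻²) · (kg²·m⁴·s⁻⁶·A⁻⁴) · s⁻² · cd · kg = kg³·m⁶·s⁻¹⁰·A⁻⁶·cd.
Left is kg²·m⁴·s⁻⁶·A⁻⁴·cd; right is kg³·m⁶·s⁻¹⁰·A⁻⁶·cd — different.

No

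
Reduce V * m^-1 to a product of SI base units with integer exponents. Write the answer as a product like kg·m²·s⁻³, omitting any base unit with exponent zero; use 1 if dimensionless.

V = W/A (potential = power per current),
    = kg·m²·s⁻³·A⁻¹.
Combining: V·m⁻¹ = (kg·m²·s⁻³·A⁻¹) · m⁻¹ = kg·m·s⁻³·A⁻¹.

kg·m·s⁻³·A⁻¹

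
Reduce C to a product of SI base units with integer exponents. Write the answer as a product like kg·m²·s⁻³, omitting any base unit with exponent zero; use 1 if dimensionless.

C = s·A.

s·A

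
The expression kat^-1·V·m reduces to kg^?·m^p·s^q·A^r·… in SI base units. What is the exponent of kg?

1

kat = s⁻¹·mol.
So kat⁻¹ = s·mol⁻¹.
V = kg·m²·s⁻³·A⁻¹.
Combining: kat⁻¹·V·m = (s·mol⁻¹) · (kg·m²·s⁻³·A⁻¹) · m = kg·m³·s⁻²·A⁻¹·mol⁻¹.
The exponent of kg is 1.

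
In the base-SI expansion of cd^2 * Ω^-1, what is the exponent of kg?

Ω = kg·m²·s⁻³·A⁻².
So Ω⁻¹ = kg⁻¹·m⁻²·s³·A².
Combining: cd²·Ω⁻¹ = cd² · (kg⁻¹·m⁻²·s³·A²) = kg⁻¹·m⁻²·s³·A²·cd².
The exponent of kg is -1.

-1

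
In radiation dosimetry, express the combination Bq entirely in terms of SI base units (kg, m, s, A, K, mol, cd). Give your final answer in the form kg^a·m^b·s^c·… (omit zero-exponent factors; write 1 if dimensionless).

Bq = 1/s = s⁻¹ (activity is decays per second).

s⁻¹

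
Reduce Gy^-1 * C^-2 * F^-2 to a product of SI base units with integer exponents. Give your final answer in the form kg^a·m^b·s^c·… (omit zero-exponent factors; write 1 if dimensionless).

kg²·m²·s⁻⁸·A⁻⁶

Gy = J/kg (absorbed dose = energy per mass),
    = m²·s⁻².
So Gy⁻¹ = m⁻²·s².
C = A·s = s·A (charge = current × time).
So C⁻² = s⁻²·A⁻².
F = C/V (capacitance = charge per voltage),
    = A·s/(kg·m²·s⁻³·A⁻¹) (substituting C and V),
    = kg⁻¹·m⁻²·s⁴·A².
So F⁻² = kg²·m⁴·s⁻⁸·A⁻⁴.
Combining: Gy⁻¹·C⁻²·F⁻² = (m⁻²·s²) · (s⁻²·A⁻²) · (kg²·m⁴·s⁻⁸·A⁻⁴) = kg²·m²·s⁻⁸·A⁻⁶.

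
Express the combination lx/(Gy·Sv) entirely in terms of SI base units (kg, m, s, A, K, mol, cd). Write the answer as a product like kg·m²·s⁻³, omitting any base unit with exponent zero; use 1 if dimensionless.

m⁻⁶·s⁴·cd

Gy = m²·s⁻².
So Gy⁻¹ = m⁻²·s².
Sv = m²·s⁻².
So Sv⁻¹ = m⁻²·s².
lx = m⁻²·cd.
Combining: Gy⁻¹·Sv⁻¹·lx = (m⁻²·s²) · (m⁻²·s²) · (m⁻²·cd) = m⁻⁶·s⁴·cd.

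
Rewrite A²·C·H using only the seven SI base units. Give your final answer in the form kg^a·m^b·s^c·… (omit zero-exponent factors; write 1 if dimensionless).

kg·m²·s⁻¹·A

C = A·s = s·A (charge = current × time).
H = Wb/A (inductance = flux per current),
    = kg·m²·s⁻²·A⁻².
Combining: A²·C·H = A² · (s·A) · (kg·m²·s⁻²·A⁻²) = kg·m²·s⁻¹·A.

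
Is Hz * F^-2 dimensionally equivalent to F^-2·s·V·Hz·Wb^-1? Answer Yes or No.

Left side:
  Hz = s⁻¹.
  F = kg⁻¹·m⁻²·s⁴·A².
  So F⁻² = kg²·m⁴·s⁻⁸·A⁻⁴.
  Combining: Hz·F⁻² = s⁻¹ · (kg²·m⁴·s⁻⁸·A⁻⁴) = kg²·m⁴·s⁻⁹·A⁻⁴.
Right side:
  F = C/V (capacitance = charge per voltage),
      = A·s/(kg·m²·s⁻³·A⁻¹) (substituting C and V),
      = kg⁻¹·m⁻²·s⁴·A².
  So F⁻² = kg²·m⁴·s⁻⁸·A⁻⁴.
  V = W/A (potential = power per current),
      = kg·m²·s⁻³·A⁻¹.
  Hz = 1/s = s⁻¹ (frequency is cycles per second).
  Wb = V·s (flux: a volt is a weber per second),
      = kg·m²·s⁻²·A⁻¹.
  So Wb⁻¹ = kg⁻¹·m⁻²·s²·A.
  Combining: F⁻²·s·V·Hz·Wb⁻¹ = (kg²·m⁴·s⁻⁸·A⁻⁴) · s · (kg·m²·s⁻³·A⁻¹) · s⁻¹ · (kg⁻¹·m⁻²·s²·A) = kg²·m⁴·s⁻⁹·A⁻⁴.
Both reduce to kg²·m⁴·s⁻⁹·A⁻⁴.

Yes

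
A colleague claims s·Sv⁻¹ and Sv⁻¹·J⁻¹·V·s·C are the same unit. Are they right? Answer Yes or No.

Left side:
  Sv = m²·s⁻².
  So Sv⁻¹ = m⁻²·s².
  Combining: s·Sv⁻¹ = s · (m⁻²·s²) = m⁻²·s³.
Right side:
  Sv = m²·s⁻².
  So Sv⁻¹ = m⁻²·s².
  J = kg·m²·s⁻².
  So J⁻¹ = kg⁻¹·m⁻²·s².
  V = kg·m²·s⁻³·A⁻¹.
  C = s·A.
  Combining: Sv⁻¹·J⁻¹·V·s·C = (m⁻²·s²) · (kg⁻¹·m⁻²·s²) · (kg·m²·s⁻³·A⁻¹) · s · (s·A) = m⁻²·s³.
Both reduce to m⁻²·s³.

Yes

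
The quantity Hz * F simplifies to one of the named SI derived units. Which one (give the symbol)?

Hz = 1/s = s⁻¹ (frequency is cycles per second).
F = C/V (capacitance = charge per voltage),
    = A·s/(kg·m²·s⁻³·A⁻¹) (substituting C and V),
    = kg⁻¹·m⁻²·s⁴·A².
Combining: Hz·F = s⁻¹ · (kg⁻¹·m⁻²·s⁴·A²) = kg⁻¹·m⁻²·s³·A².
kg⁻¹·m⁻²·s³·A² is the base-SI form of the siemens.

S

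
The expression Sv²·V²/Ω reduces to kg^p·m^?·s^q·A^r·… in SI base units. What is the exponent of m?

Sv = m²·s⁻².
So Sv² = m⁴·s⁻⁴.
Ω = kg·m²·s⁻³·A⁻².
So Ω⁻¹ = kg⁻¹·m⁻²·s³·A².
V = kg·m²·s⁻³·A⁻¹.
So V² = kg²·m⁴·s⁻⁶·A⁻².
Combining: Sv²·Ω⁻¹·V² = (m⁴·s⁻⁴) · (kg⁻¹·m⁻²·s³·A²) · (kg²·m⁴·s⁻⁶·A⁻²) = kg·m⁶·s⁻⁷.
The exponent of m is 6.

6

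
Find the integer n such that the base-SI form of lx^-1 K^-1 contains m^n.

lx = lm/m² (illuminance = luminous flux per area),
    = m⁻²·cd.
So lx⁻¹ = m²·cd⁻¹.
Combining: lx⁻¹·K⁻¹ = (m²·cd⁻¹) · K⁻¹ = m²·K⁻¹·cd⁻¹.
The exponent of m is 2.

2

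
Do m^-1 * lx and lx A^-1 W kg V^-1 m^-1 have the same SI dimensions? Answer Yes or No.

Left side:
  lx = lm/m² (illuminance = luminous flux per area),
      = m⁻²·cd.
  Combining: m⁻¹·lx = m⁻¹ · (m⁻²·cd) = m⁻³·cd.
Right side:
  lx = m⁻²·cd.
  W = kg·m²·s⁻³.
  V = kg·m²·s⁻³·A⁻¹.
  So V⁻¹ = kg⁻¹·m⁻²·s³·A.
  Combining: lx·A⁻¹·W·kg·V⁻¹·m⁻¹ = (m⁻²·cd) · A⁻¹ · (kg·m²·s⁻³) · kg · (kg⁻¹·m⁻²·s³·A) · m⁻¹ = kg·m⁻³·cd.
Left is m⁻³·cd; right is kg·m⁻³·cd — different.

No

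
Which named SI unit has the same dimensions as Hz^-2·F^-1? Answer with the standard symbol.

Hz = s⁻¹.
So Hz⁻² = s².
F = kg⁻¹·m⁻²·s⁴·A².
So F⁻¹ = kg·m²·s⁻⁴·A⁻².
Combining: Hz⁻²·F⁻¹ = s² · (kg·m²·s⁻⁴·A⁻²) = kg·m²·s⁻²·A⁻².
kg·m²·s⁻²·A⁻² is the base-SI form of the henry.

H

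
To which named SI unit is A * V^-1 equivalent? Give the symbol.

S

V = kg·m²·s⁻³·A⁻¹.
So V⁻¹ = kg⁻¹·m⁻²·s³·A.
Combining: A·V⁻¹ = A · (kg⁻¹·m⁻²·s³·A) = kg⁻¹·m⁻²·s³·A².
kg⁻¹·m⁻²·s³·A² is the base-SI form of the siemens.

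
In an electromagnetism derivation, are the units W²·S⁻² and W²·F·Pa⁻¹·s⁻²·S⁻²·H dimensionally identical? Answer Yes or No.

No

Left side:
  W = J/s (power = energy per time),
      = kg·m²·s⁻³.
  So W² = kg²·m⁴·s⁻⁶.
  S = 1/Ω (conductance is reciprocal resistance),
      = kg⁻¹·m⁻²·s³·A².
  So S⁻² = kg²·m⁴·s⁻⁶·A⁻⁴.
  Combining: W²·S⁻² = (kg²·m⁴·s⁻⁶) · (kg²·m⁴·s⁻⁶·A⁻⁴) = kg⁴·m⁸·s⁻¹²·A⁻⁴.
Right side:
  W = kg·m²·s⁻³.
  So W² = kg²·m⁴·s⁻⁶.
  F = kg⁻¹·m⁻²·s⁴·A².
  Pa = kg·m⁻¹·s⁻².
  So Pa⁻¹ = kg⁻¹·m·s².
  S = kg⁻¹·m⁻²·s³·A².
  So S⁻² = kg²·m⁴·s⁻⁶·A⁻⁴.
  H = kg·m²·s⁻²·A⁻².
  Combining: W²·F·Pa⁻¹·s⁻²·S⁻²·H = (kg²·m⁴·s⁻⁶) · (kg⁻¹·m⁻²·s⁴·A²) · (kg⁻¹·m·s²) · s⁻² · (kg²·m⁴·s⁻⁶·A⁻⁴) · (kg·m²·s⁻²·A⁻²) = kg³·m⁹·s⁻¹⁰·A⁻⁴.
Left is kg⁴·m⁸·s⁻¹²·A⁻⁴; right is kg³·m⁹·s⁻¹⁰·A⁻⁴ — different.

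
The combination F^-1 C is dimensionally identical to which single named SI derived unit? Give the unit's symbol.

F = kg⁻¹·m⁻²·s⁴·A².
So F⁻¹ = kg·m²·s⁻⁴·A⁻².
C = s·A.
Combining: F⁻¹·C = (kg·m²·s⁻⁴·A⁻²) · (s·A) = kg·m²·s⁻³·A⁻¹.
kg·m²·s⁻³·A⁻¹ is the base-SI form of the volt.

V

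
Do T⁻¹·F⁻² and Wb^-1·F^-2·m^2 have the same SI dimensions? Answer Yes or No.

Left side:
  T = kg·s⁻²·A⁻¹.
  So T⁻¹ = kg⁻¹·s²·A.
  F = kg⁻¹·m⁻²·s⁴·A².
  So F⁻² = kg²·m⁴·s⁻⁸·A⁻⁴.
  Combining: T⁻¹·F⁻² = (kg⁻¹·s²·A) · (kg²·m⁴·s⁻⁸·A⁻⁴) = kg·m⁴·s⁻⁶·A⁻³.
Right side:
  Wb = V·s (flux: a volt is a weber per second),
      = kg·m²·s⁻²·A⁻¹.
  So Wb⁻¹ = kg⁻¹·m⁻²·s²·A.
  F = C/V (capacitance = charge per voltage),
      = A·s/(kg·m²·s⁻³·A⁻¹) (substituting C and V),
      = kg⁻¹·m⁻²·s⁴·A².
  So F⁻² = kg²·m⁴·s⁻⁸·A⁻⁴.
  Combining: Wb⁻¹·F⁻²·m² = (kg⁻¹·m⁻²·s²·A) · (kg²·m⁴·s⁻⁸·A⁻⁴) · m² = kg·m⁴·s⁻⁶·A⁻³.
Both reduce to kg·m⁴·s⁻⁶·A⁻³.

Yes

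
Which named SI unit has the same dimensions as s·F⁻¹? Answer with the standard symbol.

Ω

F = kg⁻¹·m⁻²·s⁴·A².
So F⁻¹ = kg·m²·s⁻⁴·A⁻².
Combining: s·F⁻¹ = s · (kg·m²·s⁻⁴·A⁻²) = kg·m²·s⁻³·A⁻².
kg·m²·s⁻³·A⁻² is the base-SI form of the ohm.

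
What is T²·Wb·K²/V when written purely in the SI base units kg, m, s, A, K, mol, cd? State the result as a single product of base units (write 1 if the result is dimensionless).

T = kg·s⁻²·A⁻¹.
So T² = kg²·s⁻⁴·A⁻².
Wb = kg·m²·s⁻²·A⁻¹.
V = kg·m²·s⁻³·A⁻¹.
So V⁻¹ = kg⁻¹·m⁻²·s³·A.
Combining: T²·Wb·K²·V⁻¹ = (kg²·s⁻⁴·A⁻²) · (kg·m²·s⁻²·A⁻¹) · K² · (kg⁻¹·m⁻²·s³·A) = kg²·s⁻³·A⁻²·K².

kg²·s⁻³·A⁻²·K²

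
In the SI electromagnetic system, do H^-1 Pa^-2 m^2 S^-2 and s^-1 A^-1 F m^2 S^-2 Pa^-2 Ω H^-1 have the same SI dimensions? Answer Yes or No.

No

Left side:
  H = Wb/A (inductance = flux per current),
      = kg·m²·s⁻²·A⁻².
  So H⁻¹ = kg⁻¹·m⁻²·s²·A².
  Pa = N/m² (pressure = force per area),
      = kg·m⁻¹·s⁻².
  So Pa⁻² = kg⁻²·m²·s⁴.
  S = 1/Ω (conductance is reciprocal resistance),
      = kg⁻¹·m⁻²·s³·A².
  So S⁻² = kg²·m⁴·s⁻⁶·A⁻⁴.
  Combining: H⁻¹·Pa⁻²·m²·S⁻² = (kg⁻¹·m⁻²·s²·A²) · (kg⁻²·m²·s⁴) · m² · (kg²·m⁴·s⁻⁶·A⁻⁴) = kg⁻¹·m⁶·A⁻².
Right side:
  F = kg⁻¹·m⁻²·s⁴·A².
  S = kg⁻¹·m⁻²·s³·A².
  So S⁻² = kg²·m⁴·s⁻⁶·A⁻⁴.
  Pa = kg·m⁻¹·s⁻².
  So Pa⁻² = kg⁻²·m²·s⁴.
  Ω = kg·m²·s⁻³·A⁻².
  H = kg·m²·s⁻²·A⁻².
  So H⁻¹ = kg⁻¹·m⁻²·s²·A².
  Combining: s⁻¹·A⁻¹·F·m²·S⁻²·Pa⁻²·Ω·H⁻¹ = s⁻¹ · A⁻¹ · (kg⁻¹·m⁻²·s⁴·A²) · m² · (kg²·m⁴·s⁻⁶·A⁻⁴) · (kg⁻²·m²·s⁴) · (kg·m²·s⁻³·A⁻²) · (kg⁻¹·m⁻²·s²·A²) = kg⁻¹·m⁶·A⁻³.
Left is kg⁻¹·m⁶·A⁻²; right is kg⁻¹·m⁶·A⁻³ — different.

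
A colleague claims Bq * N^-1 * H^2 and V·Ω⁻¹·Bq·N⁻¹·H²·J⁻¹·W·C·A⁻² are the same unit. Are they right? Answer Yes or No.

Left side:
  Bq = 1/s = s⁻¹ (activity is decays per second).
  N = kg·m/s² = kg·m·s⁻² (force = mass × acceleration).
  So N⁻¹ = kg⁻¹·m⁻¹·s².
  H = Wb/A (inductance = flux per current),
      = kg·m²·s⁻²·A⁻².
  So H² = kg²·m⁴·s⁻⁴·A⁻⁴.
  Combining: Bq·N⁻¹·H² = s⁻¹ · (kg⁻¹·m⁻¹·s²) · (kg²·m⁴·s⁻⁴·A⁻⁴) = kg·m³·s⁻³·A⁻⁴.
Right side:
  V = W/A (potential = power per current),
      = kg·m²·s⁻³·A⁻¹.
  Ω = V/A (resistance = voltage per current),
      = kg·m²·s⁻³·A⁻².
  So Ω⁻¹ = kg⁻¹·m⁻²·s³·A².
  Bq = 1/s = s⁻¹ (activity is decays per second).
  N = kg·m/s² = kg·m·s⁻² (force = mass × acceleration).
  So N⁻¹ = kg⁻¹·m⁻¹·s².
  H = Wb/A (inductance = flux per current),
      = kg·m²·s⁻²·A⁻².
  So H² = kg²·m⁴·s⁻⁴·A⁻⁴.
  J = N·m (work = force × distance),
      = kg·m²·s⁻².
  So J⁻¹ = kg⁻¹·m⁻²·s².
  W = J/s (power = energy per time),
      = kg·m²·s⁻³.
  C = A·s = s·A (charge = current × time).
  Combining: V·Ω⁻¹·Bq·N⁻¹·H²·J⁻¹·W·C·A⁻² = (kg·m²·s⁻³·A⁻¹) · (kg⁻¹·m⁻²·s³·A²) · s⁻¹ · (kg⁻¹·m⁻¹·s²) · (kg²·m⁴·s⁻⁴·A⁻⁴) · (kg⁻¹·m⁻²·s²) · (kg·m²·s⁻³) · (s·A) · A⁻² = kg·m³·s⁻³·A⁻⁴.
Both reduce to kg·m³·s⁻³·A⁻⁴.

Yes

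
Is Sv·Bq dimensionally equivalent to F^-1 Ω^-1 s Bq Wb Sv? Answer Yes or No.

Left side:
  Sv = J/kg (equivalent dose = energy per mass),
      = m²·s⁻².
  Bq = 1/s = s⁻¹ (activity is decays per second).
  Combining: Sv·Bq = (m²·s⁻²) · s⁻¹ = m²·s⁻³.
Right side:
  F = kg⁻¹·m⁻²·s⁴·A².
  So F⁻¹ = kg·m²·s⁻⁴·A⁻².
  Ω = kg·m²·s⁻³·A⁻².
  So Ω⁻¹ = kg⁻¹·m⁻²·s³·A².
  Bq = s⁻¹.
  Wb = kg·m²·s⁻²·A⁻¹.
  Sv = m²·s⁻².
  Combining: F⁻¹·Ω⁻¹·s·Bq·Wb·Sv = (kg·m²·s⁻⁴·A⁻²) · (kg⁻¹·m⁻²·s³·A²) · s · s⁻¹ · (kg·m²·s⁻²·A⁻¹) · (m²·s⁻²) = kg·m⁴·s⁻⁵·A⁻¹.
Left is m²·s⁻³; right is kg·m⁴·s⁻⁵·A⁻¹ — different.

No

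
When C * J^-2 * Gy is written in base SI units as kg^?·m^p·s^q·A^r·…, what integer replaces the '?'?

-2

C = s·A.
J = kg·m²·s⁻².
So J⁻² = kg⁻²·m⁻⁴·s⁴.
Gy = m²·s⁻².
Combining: C·J⁻²·Gy = (s·A) · (kg⁻²·m⁻⁴·s⁴) · (m²·s⁻²) = kg⁻²·m⁻²·s³·A.
The exponent of kg is -2.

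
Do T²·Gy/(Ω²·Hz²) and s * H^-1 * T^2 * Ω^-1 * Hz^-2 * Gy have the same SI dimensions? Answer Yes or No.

Left side:
  Ω = V/A (resistance = voltage per current),
      = kg·m²·s⁻³·A⁻².
  So Ω⁻² = kg⁻²·m⁻⁴·s⁶·A⁴.
  T = Wb/m² (flux density = flux per area),
      = kg·s⁻²·A⁻¹.
  So T² = kg²·s⁻⁴·A⁻².
  Hz = 1/s = s⁻¹ (frequency is cycles per second).
  So Hz⁻² = s².
  Gy = J/kg (absorbed dose = energy per mass),
      = m²·s⁻².
  Combining: Ω⁻²·T²·Hz⁻²·Gy = (kg⁻²·m⁻⁴·s⁶·A⁴) · (kg²·s⁻⁴·A⁻²) · s² · (m²·s⁻²) = m⁻²·s²·A².
Right side:
  H = kg·m²·s⁻²·A⁻².
  So H⁻¹ = kg⁻¹·m⁻²·s²·A².
  T = kg·s⁻²·A⁻¹.
  So T² = kg²·s⁻⁴·A⁻².
  Ω = kg·m²·s⁻³·A⁻².
  So Ω⁻¹ = kg⁻¹·m⁻²·s³·A².
  Hz = s⁻¹.
  So Hz⁻² = s².
  Gy = m²·s⁻².
  Combining: s·H⁻¹·T²·Ω⁻¹·Hz⁻²·Gy = s · (kg⁻¹·m⁻²·s²·A²) · (kg²·s⁻⁴·A⁻²) · (kg⁻¹·m⁻²·s³·A²) · s² · (m²·s⁻²) = m⁻²·s²·A².
Both reduce to m⁻²·s²·A².

Yes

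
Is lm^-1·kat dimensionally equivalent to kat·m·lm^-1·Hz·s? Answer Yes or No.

No

Left side:
  lm = cd·sr = cd (luminous flux; sr is dimensionless).
  So lm⁻¹ = cd⁻¹.
  kat = mol/s = s⁻¹·mol (catalytic activity).
  Combining: lm⁻¹·kat = cd⁻¹ · (s⁻¹·mol) = s⁻¹·mol·cd⁻¹.
Right side:
  kat = mol/s = s⁻¹·mol (catalytic activity).
  lm = cd·sr = cd (luminous flux; sr is dimensionless).
  So lm⁻¹ = cd⁻¹.
  Hz = 1/s = s⁻¹ (frequency is cycles per second).
  Combining: kat·m·lm⁻¹·Hz·s = (s⁻¹·mol) · m · cd⁻¹ · s⁻¹ · s = m·s⁻¹·mol·cd⁻¹.
Left is s⁻¹·mol·cd⁻¹; right is m·s⁻¹·mol·cd⁻¹ — different.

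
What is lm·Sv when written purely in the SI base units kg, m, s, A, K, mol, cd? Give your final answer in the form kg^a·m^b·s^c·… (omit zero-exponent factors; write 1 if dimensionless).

m²·s⁻²·cd

lm = cd·sr = cd (luminous flux; sr is dimensionless).
Sv = J/kg (equivalent dose = energy per mass),
    = m²·s⁻².
Combining: lm·Sv = cd · (m²·s⁻²) = m²·s⁻²·cd.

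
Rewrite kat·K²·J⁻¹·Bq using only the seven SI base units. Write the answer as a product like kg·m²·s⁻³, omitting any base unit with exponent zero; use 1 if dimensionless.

kat = mol/s = s⁻¹·mol (catalytic activity).
J = N·m (work = force × distance),
    = kg·m²·s⁻².
So J⁻¹ = kg⁻¹·m⁻²·s².
Bq = 1/s = s⁻¹ (activity is decays per second).
Combining: kat·K²·J⁻¹·Bq = (s⁻¹·mol) · K² · (kg⁻¹·m⁻²·s²) · s⁻¹ = kg⁻¹·m⁻²·K²·mol.

kg⁻¹·m⁻²·K²·mol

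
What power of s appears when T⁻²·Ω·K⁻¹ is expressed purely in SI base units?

T = kg·s⁻²·A⁻¹.
So T⁻² = kg⁻²·s⁴·A².
Ω = kg·m²·s⁻³·A⁻².
Combining: T⁻²·Ω·K⁻¹ = (kg⁻²·s⁴·A²) · (kg·m²·s⁻³·A⁻²) · K⁻¹ = kg⁻¹·m²·s·K⁻¹.
The exponent of s is 1.

1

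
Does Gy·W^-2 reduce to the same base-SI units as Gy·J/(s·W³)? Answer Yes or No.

Left side:
  Gy = J/kg (absorbed dose = energy per mass),
      = m²·s⁻².
  W = J/s (power = energy per time),
      = kg·m²·s⁻³.
  So W⁻² = kg⁻²·m⁻⁴·s⁶.
  Combining: Gy·W⁻² = (m²·s⁻²) · (kg⁻²·m⁻⁴·s⁶) = kg⁻²·m⁻²·s⁴.
Right side:
  Gy = J/kg (absorbed dose = energy per mass),
      = m²·s⁻².
  W = J/s (power = energy per time),
      = kg·m²·s⁻³.
  So W⁻³ = kg⁻³·m⁻⁶·s⁹.
  J = N·m (work = force × distance),
      = kg·m²·s⁻².
  Combining: s⁻¹·Gy·W⁻³·J = s⁻¹ · (m²·s⁻²) · (kg⁻³·m⁻⁶·s⁹) · (kg·m²·s⁻²) = kg⁻²·m⁻²·s⁴.
Both reduce to kg⁻²·m⁻²·s⁴.

Yes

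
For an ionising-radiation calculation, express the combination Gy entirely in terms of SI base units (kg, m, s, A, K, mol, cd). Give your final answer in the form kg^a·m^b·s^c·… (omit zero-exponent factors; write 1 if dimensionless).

Gy = J/kg (absorbed dose = energy per mass),
    = m²·s⁻².

m²·s⁻²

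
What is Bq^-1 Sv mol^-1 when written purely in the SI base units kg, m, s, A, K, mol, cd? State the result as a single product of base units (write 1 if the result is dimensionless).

m²·s⁻¹·mol⁻¹

Bq = 1/s = s⁻¹ (activity is decays per second).
So Bq⁻¹ = s.
Sv = J/kg (equivalent dose = energy per mass),
    = m²·s⁻².
Combining: Bq⁻¹·Sv·mol⁻¹ = s · (m²·s⁻²) · mol⁻¹ = m²·s⁻¹·mol⁻¹.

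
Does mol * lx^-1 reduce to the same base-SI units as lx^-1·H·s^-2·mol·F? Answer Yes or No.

Left side:
  lx = lm/m² (illuminance = luminous flux per area),
      = m⁻²·cd.
  So lx⁻¹ = m²·cd⁻¹.
  Combining: mol·lx⁻¹ = mol · (m²·cd⁻¹) = m²·mol·cd⁻¹.
Right side:
  lx = lm/m² (illuminance = luminous flux per area),
      = m⁻²·cd.
  So lx⁻¹ = m²·cd⁻¹.
  H = Wb/A (inductance = flux per current),
      = kg·m²·s⁻²·A⁻².
  F = C/V (capacitance = charge per voltage),
      = A·s/(kg·m²·s⁻³·A⁻¹) (substituting C and V),
      = kg⁻¹·m⁻²·s⁴·A².
  Combining: lx⁻¹·H·s⁻²·mol·F = (m²·cd⁻¹) · (kg·m²·s⁻²·A⁻²) · s⁻² · mol · (kg⁻¹·m⁻²·s⁴·A²) = m²·mol·cd⁻¹.
Both reduce to m²·mol·cd⁻¹.

Yes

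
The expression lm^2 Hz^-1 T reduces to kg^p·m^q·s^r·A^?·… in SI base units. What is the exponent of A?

lm = cd.
So lm² = cd².
Hz = s⁻¹.
So Hz⁻¹ = s.
T = kg·s⁻²·A⁻¹.
Combining: lm²·Hz⁻¹·T = cd² · s · (kg·s⁻²·A⁻¹) = kg·s⁻¹·A⁻¹·cd².
The exponent of A is -1.

-1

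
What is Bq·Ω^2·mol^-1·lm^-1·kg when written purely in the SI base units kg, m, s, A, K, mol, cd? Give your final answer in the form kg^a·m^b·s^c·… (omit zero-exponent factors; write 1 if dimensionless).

kg³·m⁴·s⁻⁷·A⁻⁴·mol⁻¹·cd⁻¹

Bq = s⁻¹.
Ω = kg·m²·s⁻³·A⁻².
So Ω² = kg²·m⁴·s⁻⁶·A⁻⁴.
lm = cd.
So lm⁻¹ = cd⁻¹.
Combining: Bq·Ω²·mol⁻¹·lm⁻¹·kg = s⁻¹ · (kg²·m⁴·s⁻⁶·A⁻⁴) · mol⁻¹ · cd⁻¹ · kg = kg³·m⁴·s⁻⁷·A⁻⁴·mol⁻¹·cd⁻¹.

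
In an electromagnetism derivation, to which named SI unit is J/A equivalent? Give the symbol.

J = N·m (work = force × distance),
    = kg·m²·s⁻².
Combining: A⁻¹·J = A⁻¹ · (kg·m²·s⁻²) = kg·m²·s⁻²·A⁻¹.
kg·m²·s⁻²·A⁻¹ is the base-SI form of the weber.

Wb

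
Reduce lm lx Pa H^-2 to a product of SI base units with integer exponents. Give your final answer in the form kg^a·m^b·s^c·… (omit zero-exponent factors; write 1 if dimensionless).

kg⁻¹·m⁻⁷·s²·A⁴·cd²

lm = cd.
lx = m⁻²·cd.
Pa = kg·m⁻¹·s⁻².
H = kg·m²·s⁻²·A⁻².
So H⁻² = kg⁻²·m⁻⁴·s⁴·A⁴.
Combining: lm·lx·Pa·H⁻² = cd · (m⁻²·cd) · (kg·m⁻¹·s⁻²) · (kg⁻²·m⁻⁴·s⁴·A⁴) = kg⁻¹·m⁻⁷·s²·A⁴·cd².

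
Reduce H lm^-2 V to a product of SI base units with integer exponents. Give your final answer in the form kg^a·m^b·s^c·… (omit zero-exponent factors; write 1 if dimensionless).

H = Wb/A (inductance = flux per current),
    = kg·m²·s⁻²·A⁻².
lm = cd·sr = cd (luminous flux; sr is dimensionless).
So lm⁻² = cd⁻².
V = W/A (potential = power per current),
    = kg·m²·s⁻³·A⁻¹.
Combining: H·lm⁻²·V = (kg·m²·s⁻²·A⁻²) · cd⁻² · (kg·m²·s⁻³·A⁻¹) = kg²·m⁴·s⁻⁵·A⁻³·cd⁻².

kg²·m⁴·s⁻⁵·A⁻³·cd⁻²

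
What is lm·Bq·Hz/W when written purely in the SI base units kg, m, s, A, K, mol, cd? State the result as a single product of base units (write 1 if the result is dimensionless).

kg⁻¹·m⁻²·s·cd

W = kg·m²·s⁻³.
So W⁻¹ = kg⁻¹·m⁻²·s³.
lm = cd.
Bq = s⁻¹.
Hz = s⁻¹.
Combining: W⁻¹·lm·Bq·Hz = (kg⁻¹·m⁻²·s³) · cd · s⁻¹ · s⁻¹ = kg⁻¹·m⁻²·s·cd.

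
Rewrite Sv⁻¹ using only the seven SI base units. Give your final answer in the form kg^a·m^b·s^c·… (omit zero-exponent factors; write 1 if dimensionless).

m⁻²·s²

Sv = m²·s⁻².
So Sv⁻¹ = m⁻²·s².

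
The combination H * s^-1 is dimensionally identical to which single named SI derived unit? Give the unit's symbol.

H = Wb/A (inductance = flux per current),
    = kg·m²·s⁻²·A⁻².
Combining: H·s⁻¹ = (kg·m²·s⁻²·A⁻²) · s⁻¹ = kg·m²·s⁻³·A⁻².
kg·m²·s⁻³·A⁻² is the base-SI form of the ohm.

Ω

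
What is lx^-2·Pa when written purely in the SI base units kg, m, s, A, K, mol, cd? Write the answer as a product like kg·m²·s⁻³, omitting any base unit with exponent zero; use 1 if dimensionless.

kg·m³·s⁻²·cd⁻²

lx = m⁻²·cd.
So lx⁻² = m⁴·cd⁻².
Pa = kg·m⁻¹·s⁻².
Combining: lx⁻²·Pa = (m⁴·cd⁻²) · (kg·m⁻¹·s⁻²) = kg·m³·s⁻²·cd⁻².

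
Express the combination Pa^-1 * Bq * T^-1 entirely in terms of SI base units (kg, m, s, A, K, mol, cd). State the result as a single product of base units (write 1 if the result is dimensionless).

kg⁻²·m·s³·A

Pa = N/m² (pressure = force per area),
    = kg·m⁻¹·s⁻².
So Pa⁻¹ = kg⁻¹·m·s².
Bq = 1/s = s⁻¹ (activity is decays per second).
T = Wb/m² (flux density = flux per area),
    = kg·s⁻²·A⁻¹.
So T⁻¹ = kg⁻¹·s²·A.
Combining: Pa⁻¹·Bq·T⁻¹ = (kg⁻¹·m·s²) · s⁻¹ · (kg⁻¹·s²·A) = kg⁻²·m·s³·A.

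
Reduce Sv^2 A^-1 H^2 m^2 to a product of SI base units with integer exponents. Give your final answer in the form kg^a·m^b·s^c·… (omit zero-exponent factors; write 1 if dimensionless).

Sv = m²·s⁻².
So Sv² = m⁴·s⁻⁴.
H = kg·m²·s⁻²·A⁻².
So H² = kg²·m⁴·s⁻⁴·A⁻⁴.
Combining: Sv²·A⁻¹·H²·m² = (m⁴·s⁻⁴) · A⁻¹ · (kg²·m⁴·s⁻⁴·A⁻⁴) · m² = kg²·m¹⁰·s⁻⁸·A⁻⁵.

kg²·m¹⁰·s⁻⁸·A⁻⁵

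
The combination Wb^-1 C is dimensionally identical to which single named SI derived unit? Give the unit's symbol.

Wb = kg·m²·s⁻²·A⁻¹.
So Wb⁻¹ = kg⁻¹·m⁻²·s²·A.
C = s·A.
Combining: Wb⁻¹·C = (kg⁻¹·m⁻²·s²·A) · (s·A) = kg⁻¹·m⁻²·s³·A².
kg⁻¹·m⁻²·s³·A² is the base-SI form of the siemens.

S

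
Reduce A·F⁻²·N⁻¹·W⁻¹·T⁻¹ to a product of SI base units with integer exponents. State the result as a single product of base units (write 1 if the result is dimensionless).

kg⁻¹·m·s⁻¹·A⁻²

F = kg⁻¹·m⁻²·s⁴·A².
So F⁻² = kg²·m⁴·s⁻⁸·A⁻⁴.
N = kg·m·s⁻².
So N⁻¹ = kg⁻¹·m⁻¹·s².
W = kg·m²·s⁻³.
So W⁻¹ = kg⁻¹·m⁻²·s³.
T = kg·s⁻²·A⁻¹.
So T⁻¹ = kg⁻¹·s²·A.
Combining: A·F⁻²·N⁻¹·W⁻¹·T⁻¹ = A · (kg²·m⁴·s⁻⁸·A⁻⁴) · (kg⁻¹·m⁻¹·s²) · (kg⁻¹·m⁻²·s³) · (kg⁻¹·s²·A) = kg⁻¹·m·s⁻¹·A⁻².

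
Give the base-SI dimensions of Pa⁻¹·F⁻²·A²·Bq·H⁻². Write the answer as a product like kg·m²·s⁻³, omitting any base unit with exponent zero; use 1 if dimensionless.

Pa = kg·m⁻¹·s⁻².
So Pa⁻¹ = kg⁻¹·m·s².
F = kg⁻¹·m⁻²·s⁴·A².
So F⁻² = kg²·m⁴·s⁻⁸·A⁻⁴.
Bq = s⁻¹.
H = kg·m²·s⁻²·A⁻².
So H⁻² = kg⁻²·m⁻⁴·s⁴·A⁴.
Combining: Pa⁻¹·F⁻²·A²·Bq·H⁻² = (kg⁻¹·m·s²) · (kg²·m⁴·s⁻⁸·A⁻⁴) · A² · s⁻¹ · (kg⁻²·m⁻⁴·s⁴·A⁴) = kg⁻¹·m·s⁻³·A².

kg⁻¹·m·s⁻³·A²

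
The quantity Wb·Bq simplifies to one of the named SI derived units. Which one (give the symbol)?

Wb = V·s (flux: a volt is a weber per second),
    = kg·m²·s⁻²·A⁻¹.
Bq = 1/s = s⁻¹ (activity is decays per second).
Combining: Wb·Bq = (kg·m²·s⁻²·A⁻¹) · s⁻¹ = kg·m²·s⁻³·A⁻¹.
kg·m²·s⁻³·A⁻¹ is the base-SI form of the volt.

V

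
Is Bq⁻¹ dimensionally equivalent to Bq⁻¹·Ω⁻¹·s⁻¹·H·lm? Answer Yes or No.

Left side:
  Bq = 1/s = s⁻¹ (activity is decays per second).
  So Bq⁻¹ = s.
Right side:
  Bq = 1/s = s⁻¹ (activity is decays per second).
  So Bq⁻¹ = s.
  Ω = V/A (resistance = voltage per current),
      = kg·m²·s⁻³·A⁻².
  So Ω⁻¹ = kg⁻¹·m⁻²·s³·A².
  H = Wb/A (inductance = flux per current),
      = kg·m²·s⁻²·A⁻².
  lm = cd·sr = cd (luminous flux; sr is dimensionless).
  Combining: Bq⁻¹·Ω⁻¹·s⁻¹·H·lm = s · (kg⁻¹·m⁻²·s³·A²) · s⁻¹ · (kg·m²·s⁻²·A⁻²) · cd = s·cd.
Left is s; right is s·cd — different.

No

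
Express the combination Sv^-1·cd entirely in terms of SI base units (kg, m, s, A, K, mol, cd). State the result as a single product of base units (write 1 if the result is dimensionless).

Sv = J/kg (equivalent dose = energy per mass),
    = m²·s⁻².
So Sv⁻¹ = m⁻²·s².
Combining: Sv⁻¹·cd = (m⁻²·s²) · cd = m⁻²·s²·cd.

m⁻²·s²·cd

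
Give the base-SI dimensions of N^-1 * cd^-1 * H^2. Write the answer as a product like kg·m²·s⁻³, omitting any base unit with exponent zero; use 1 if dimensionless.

N = kg·m·s⁻².
So N⁻¹ = kg⁻¹·m⁻¹·s².
H = kg·m²·s⁻²·A⁻².
So H² = kg²·m⁴·s⁻⁴·A⁻⁴.
Combining: N⁻¹·cd⁻¹·H² = (kg⁻¹·m⁻¹·s²) · cd⁻¹ · (kg²·m⁴·s⁻⁴·A⁻⁴) = kg·m³·s⁻²·A⁻⁴·cd⁻¹.

kg·m³·s⁻²·A⁻⁴·cd⁻¹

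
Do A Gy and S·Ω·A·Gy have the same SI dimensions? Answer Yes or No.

Left side:
  Gy = J/kg (absorbed dose = energy per mass),
      = m²·s⁻².
  Combining: A·Gy = A · (m²·s⁻²) = m²·s⁻²·A.
Right side:
  S = 1/Ω (conductance is reciprocal resistance),
      = kg⁻¹·m⁻²·s³·A².
  Ω = V/A (resistance = voltage per current),
      = kg·m²·s⁻³·A⁻².
  Gy = J/kg (absorbed dose = energy per mass),
      = m²·s⁻².
  Combining: S·Ω·A·Gy = (kg⁻¹·m⁻²·s³·A²) · (kg·m²·s⁻³·A⁻²) · A · (m²·s⁻²) = m²·s⁻²·A.
Both reduce to m²·s⁻²·A.

Yes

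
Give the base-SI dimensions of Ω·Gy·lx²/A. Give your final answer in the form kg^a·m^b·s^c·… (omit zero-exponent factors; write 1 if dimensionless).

Ω = kg·m²·s⁻³·A⁻².
Gy = m²·s⁻².
lx = m⁻²·cd.
So lx² = m⁻⁴·cd².
Combining: Ω·Gy·lx²·A⁻¹ = (kg·m²·s⁻³·A⁻²) · (m²·s⁻²) · (m⁻⁴·cd²) · A⁻¹ = kg·s⁻⁵·A⁻³·cd².

kg·s⁻⁵·A⁻³·cd²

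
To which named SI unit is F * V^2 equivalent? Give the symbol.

F = kg⁻¹·m⁻²·s⁴·A².
V = kg·m²·s⁻³·A⁻¹.
So V² = kg²·m⁴·s⁻⁶·A⁻².
Combining: F·V² = (kg⁻¹·m⁻²·s⁴·A²) · (kg²·m⁴·s⁻⁶·A⁻²) = kg·m²·s⁻².
kg·m²·s⁻² is the base-SI form of the joule.

J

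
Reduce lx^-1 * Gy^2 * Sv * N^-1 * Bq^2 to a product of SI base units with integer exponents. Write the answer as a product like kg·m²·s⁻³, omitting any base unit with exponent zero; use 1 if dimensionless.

kg⁻¹·m⁷·s⁻⁶·cd⁻¹

lx = lm/m² (illuminance = luminous flux per area),
    = m⁻²·cd.
So lx⁻¹ = m²·cd⁻¹.
Gy = J/kg (absorbed dose = energy per mass),
    = m²·s⁻².
So Gy² = m⁴·s⁻⁴.
Sv = J/kg (equivalent dose = energy per mass),
    = m²·s⁻².
N = kg·m/s² = kg·m·s⁻² (force = mass × acceleration).
So N⁻¹ = kg⁻¹·m⁻¹·s².
Bq = 1/s = s⁻¹ (activity is decays per second).
So Bq² = s⁻².
Combining: lx⁻¹·Gy²·Sv·N⁻¹·Bq² = (m²·cd⁻¹) · (m⁴·s⁻⁴) · (m²·s⁻²) · (kg⁻¹·m⁻¹·s²) · s⁻² = kg⁻¹·m⁷·s⁻⁶·cd⁻¹.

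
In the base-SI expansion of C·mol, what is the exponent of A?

C = s·A.
Combining: C·mol = (s·A) · mol = s·A·mol.
The exponent of A is 1.

1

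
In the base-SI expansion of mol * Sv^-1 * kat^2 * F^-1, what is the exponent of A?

-2

Sv = J/kg (equivalent dose = energy per mass),
    = m²·s⁻².
So Sv⁻¹ = m⁻²·s².
kat = mol/s = s⁻¹·mol (catalytic activity).
So kat² = s⁻²·mol².
F = C/V (capacitance = charge per voltage),
    = A·s/(kg·m²·s⁻³·A⁻¹) (substituting C and V),
    = kg⁻¹·m⁻²·s⁴·A².
So F⁻¹ = kg·m²·s⁻⁴·A⁻².
Combining: mol·Sv⁻¹·kat²·F⁻¹ = mol · (m⁻²·s²) · (s⁻²·mol²) · (kg·m²·s⁻⁴·A⁻²) = kg·s⁻⁴·A⁻²·mol³.
The exponent of A is -2.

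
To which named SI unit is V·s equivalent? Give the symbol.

V = kg·m²·s⁻³·A⁻¹.
Combining: V·s = (kg·m²·s⁻³·A⁻¹) · s = kg·m²·s⁻²·A⁻¹.
kg·m²·s⁻²·A⁻¹ is the base-SI form of the weber.

Wb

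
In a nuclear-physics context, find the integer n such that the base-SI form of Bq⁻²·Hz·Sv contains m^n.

Bq = 1/s = s⁻¹ (activity is decays per second).
So Bq⁻² = s².
Hz = 1/s = s⁻¹ (frequency is cycles per second).
Sv = J/kg (equivalent dose = energy per mass),
    = m²·s⁻².
Combining: Bq⁻²·Hz·Sv = s² · s⁻¹ · (m²·s⁻²) = m²·s⁻¹.
The exponent of m is 2.

2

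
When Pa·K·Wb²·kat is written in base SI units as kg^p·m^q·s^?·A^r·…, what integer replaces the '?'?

-7

Pa = kg·m⁻¹·s⁻².
Wb = kg·m²·s⁻²·A⁻¹.
So Wb² = kg²·m⁴·s⁻⁴·A⁻².
kat = s⁻¹·mol.
Combining: Pa·K·Wb²·kat = (kg·m⁻¹·s⁻²) · K · (kg²·m⁴·s⁻⁴·A⁻²) · (s⁻¹·mol) = kg³·m³·s⁻⁷·A⁻²·K·mol.
The exponent of s is -7.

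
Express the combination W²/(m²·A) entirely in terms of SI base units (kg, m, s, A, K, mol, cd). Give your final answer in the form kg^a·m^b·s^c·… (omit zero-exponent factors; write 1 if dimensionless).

W = J/s (power = energy per time),
    = kg·m²·s⁻³.
So W² = kg²·m⁴·s⁻⁶.
Combining: W²·m⁻²·A⁻¹ = (kg²·m⁴·s⁻⁶) · m⁻² · A⁻¹ = kg²·m²·s⁻⁶·A⁻¹.

kg²·m²·s⁻⁶·A⁻¹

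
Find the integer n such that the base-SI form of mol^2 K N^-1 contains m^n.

N = kg·m/s² = kg·m·s⁻² (force = mass × acceleration).
So N⁻¹ = kg⁻¹·m⁻¹·s².
Combining: mol²·K·N⁻¹ = mol² · K · (kg⁻¹·m⁻¹·s²) = kg⁻¹·m⁻¹·s²·K·mol².
The exponent of m is -1.

-1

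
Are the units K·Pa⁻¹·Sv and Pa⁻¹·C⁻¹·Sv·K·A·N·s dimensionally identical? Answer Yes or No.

Left side:
  Pa = N/m² (pressure = force per area),
      = kg·m⁻¹·s⁻².
  So Pa⁻¹ = kg⁻¹·m·s².
  Sv = J/kg (equivalent dose = energy per mass),
      = m²·s⁻².
  Combining: K·Pa⁻¹·Sv = K · (kg⁻¹·m·s²) · (m²·s⁻²) = kg⁻¹·m³·K.
Right side:
  Pa = kg·m⁻¹·s⁻².
  So Pa⁻¹ = kg⁻¹·m·s².
  C = s·A.
  So C⁻¹ = s⁻¹·A⁻¹.
  Sv = m²·s⁻².
  N = kg·m·s⁻².
  Combining: Pa⁻¹·C⁻¹·Sv·K·A·N·s = (kg⁻¹·m·s²) · (s⁻¹·A⁻¹) · (m²·s⁻²) · K · A · (kg·m·s⁻²) · s = m⁴·s⁻²·K.
Left is kg⁻¹·m³·K; right is m⁴·s⁻²·K — different.

No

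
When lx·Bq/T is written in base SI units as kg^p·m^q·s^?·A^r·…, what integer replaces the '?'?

lx = lm/m² (illuminance = luminous flux per area),
    = m⁻²·cd.
T = Wb/m² (flux density = flux per area),
    = kg·s⁻²·A⁻¹.
So T⁻¹ = kg⁻¹·s²·A.
Bq = 1/s = s⁻¹ (activity is decays per second).
Combining: lx·T⁻¹·Bq = (m⁻²·cd) · (kg⁻¹·s²·A) · s⁻¹ = kg⁻¹·m⁻²·s·A·cd.
The exponent of s is 1.

1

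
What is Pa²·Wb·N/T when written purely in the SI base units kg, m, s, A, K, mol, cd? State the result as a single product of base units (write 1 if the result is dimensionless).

kg³·m·s⁻⁶

Pa = N/m² (pressure = force per area),
    = kg·m⁻¹·s⁻².
So Pa² = kg²·m⁻²·s⁻⁴.
T = Wb/m² (flux density = flux per area),
    = kg·s⁻²·A⁻¹.
So T⁻¹ = kg⁻¹·s²·A.
Wb = V·s (flux: a volt is a weber per second),
    = kg·m²·s⁻²·A⁻¹.
N = kg·m/s² = kg·m·s⁻² (force = mass × acceleration).
Combining: Pa²·T⁻¹·Wb·N = (kg²·m⁻²·s⁻⁴) · (kg⁻¹·s²·A) · (kg·m²·s⁻²·A⁻¹) · (kg·m·s⁻²) = kg³·m·s⁻⁶.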